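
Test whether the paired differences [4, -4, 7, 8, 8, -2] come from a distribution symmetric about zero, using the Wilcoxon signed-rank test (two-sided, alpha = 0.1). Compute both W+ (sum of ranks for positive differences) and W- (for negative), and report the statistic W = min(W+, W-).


Step 1: Drop any zero differences (none here) and take |d_i|.
|d| = [4, 4, 7, 8, 8, 2]
Step 2: Midrank |d_i| (ties get averaged ranks).
ranks: |4|->2.5, |4|->2.5, |7|->4, |8|->5.5, |8|->5.5, |2|->1
Step 3: Attach original signs; sum ranks with positive sign and with negative sign.
W+ = 2.5 + 4 + 5.5 + 5.5 = 17.5
W- = 2.5 + 1 = 3.5
(Check: W+ + W- = 21 should equal n(n+1)/2 = 21.)
Step 4: Test statistic W = min(W+, W-) = 3.5.
Step 5: Ties in |d|, so use the tie-corrected normal approximation.
        E[W] = n(n+1)/4 = 6*7/4 = 10.5.
        Tie groups: |d|=4 (t=2), |d|=8 (t=2); sum(t^3 - t) = 12.
        Var[W] = n(n+1)(2n+1)/24 - sum(t^3-t)/48 = 546/24 - 12/48 = 22.5.
        z = (W - E[W]) / sqrt(Var[W]) = (3.5 - 10.5) / 4.7434 = -1.4757.
        Two-sided p = 2*Phi(z) = 0.140017.
Step 6: alpha = 0.1. fail to reject H0.

W+ = 17.5, W- = 3.5, W = min = 3.5, p = 0.140017, fail to reject H0.


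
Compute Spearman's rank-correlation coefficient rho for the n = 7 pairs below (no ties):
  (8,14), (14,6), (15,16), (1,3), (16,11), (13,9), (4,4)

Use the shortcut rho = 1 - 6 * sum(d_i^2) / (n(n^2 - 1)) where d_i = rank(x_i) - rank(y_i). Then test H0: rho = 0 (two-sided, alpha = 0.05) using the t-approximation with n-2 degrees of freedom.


Step 1: Rank x and y separately (midranks; no ties here).
rank(x): 8->3, 14->5, 15->6, 1->1, 16->7, 13->4, 4->2
rank(y): 14->6, 6->3, 16->7, 3->1, 11->5, 9->4, 4->2
Step 2: d_i = R_x(i) - R_y(i); compute d_i^2.
  (3-6)^2=9, (5-3)^2=4, (6-7)^2=1, (1-1)^2=0, (7-5)^2=4, (4-4)^2=0, (2-2)^2=0
sum(d^2) = 18.
Step 3: rho = 1 - 6*18 / (7*(7^2 - 1)) = 1 - 108/336 = 0.678571.
Step 4: Under H0, t = rho * sqrt((n-2)/(1-rho^2)) = 2.0657 ~ t(5).
Step 5: Two-sided p-value from the t-distribution with 5 df = 0.093750.
Step 6: alpha = 0.05. fail to reject H0.

rho = 0.6786, p = 0.093750, fail to reject H0 at alpha = 0.05.


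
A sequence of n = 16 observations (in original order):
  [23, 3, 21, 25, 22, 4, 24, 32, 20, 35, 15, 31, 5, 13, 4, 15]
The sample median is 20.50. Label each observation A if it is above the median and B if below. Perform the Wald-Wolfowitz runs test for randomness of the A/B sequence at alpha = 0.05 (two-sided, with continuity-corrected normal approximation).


Step 1: Compute median = 20.50; label A = above, B = below.
Labels in order: ABAAABAABABABBBB  (n_A = 8, n_B = 8)
Step 2: Count runs R = 10.
Step 3: Under H0 (random ordering), E[R] = 2*n_A*n_B/(n_A+n_B) + 1 = 2*8*8/16 + 1 = 9.0000.
        Var[R] = 2*n_A*n_B*(2*n_A*n_B - n_A - n_B) / ((n_A+n_B)^2 * (n_A+n_B-1)) = 14336/3840 = 3.7333.
        SD[R] = 1.9322.
Step 4: Continuity-corrected z = (R - 0.5 - E[R]) / SD[R] = (10 - 0.5 - 9.0000) / 1.9322 = 0.2588.
Step 5: Two-sided p-value via normal approximation = 2*(1 - Phi(|z|)) = 0.795809.
Step 6: alpha = 0.05. fail to reject H0.

R = 10, z = 0.2588, p = 0.795809, fail to reject H0.


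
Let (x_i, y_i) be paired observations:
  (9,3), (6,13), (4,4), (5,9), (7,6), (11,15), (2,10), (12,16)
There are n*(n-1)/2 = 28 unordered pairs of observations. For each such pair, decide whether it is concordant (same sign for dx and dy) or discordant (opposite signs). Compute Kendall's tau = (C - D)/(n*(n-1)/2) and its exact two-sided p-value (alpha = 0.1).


Step 1: Enumerate the 28 unordered pairs (i,j) with i<j and classify each by sign(x_j-x_i) * sign(y_j-y_i).
  (1,2):dx=-3,dy=+10->D; (1,3):dx=-5,dy=+1->D; (1,4):dx=-4,dy=+6->D; (1,5):dx=-2,dy=+3->D
  (1,6):dx=+2,dy=+12->C; (1,7):dx=-7,dy=+7->D; (1,8):dx=+3,dy=+13->C; (2,3):dx=-2,dy=-9->C
  (2,4):dx=-1,dy=-4->C; (2,5):dx=+1,dy=-7->D; (2,6):dx=+5,dy=+2->C; (2,7):dx=-4,dy=-3->C
  (2,8):dx=+6,dy=+3->C; (3,4):dx=+1,dy=+5->C; (3,5):dx=+3,dy=+2->C; (3,6):dx=+7,dy=+11->C
  (3,7):dx=-2,dy=+6->D; (3,8):dx=+8,dy=+12->C; (4,5):dx=+2,dy=-3->D; (4,6):dx=+6,dy=+6->C
  (4,7):dx=-3,dy=+1->D; (4,8):dx=+7,dy=+7->C; (5,6):dx=+4,dy=+9->C; (5,7):dx=-5,dy=+4->D
  (5,8):dx=+5,dy=+10->C; (6,7):dx=-9,dy=-5->C; (6,8):dx=+1,dy=+1->C; (7,8):dx=+10,dy=+6->C
Step 2: C = 18, D = 10, total pairs = 28.
Step 3: tau = (C - D)/(n(n-1)/2) = (18 - 10)/28 = 0.285714.
Step 4: Exact two-sided p-value (enumerate n! = 40320 permutations of y under H0): p = 0.398760.
Step 5: alpha = 0.1. fail to reject H0.

tau_b = 0.2857 (C=18, D=10), p = 0.398760, fail to reject H0.


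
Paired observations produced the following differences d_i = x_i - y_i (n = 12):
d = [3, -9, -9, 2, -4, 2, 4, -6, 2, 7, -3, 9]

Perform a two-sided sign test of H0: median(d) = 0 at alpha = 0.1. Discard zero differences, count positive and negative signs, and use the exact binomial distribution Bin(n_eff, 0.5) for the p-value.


Step 1: Discard zero differences. Original n = 12; n_eff = number of nonzero differences = 12.
Nonzero differences (with sign): +3, -9, -9, +2, -4, +2, +4, -6, +2, +7, -3, +9
Step 2: Count signs: positive = 7, negative = 5.
Step 3: Under H0: P(positive) = 0.5, so the number of positives S ~ Bin(12, 0.5).
Step 4: Two-sided exact p-value = sum of Bin(12,0.5) probabilities at or below the observed probability = 0.774414.
Step 5: alpha = 0.1. fail to reject H0.

n_eff = 12, pos = 7, neg = 5, p = 0.774414, fail to reject H0.


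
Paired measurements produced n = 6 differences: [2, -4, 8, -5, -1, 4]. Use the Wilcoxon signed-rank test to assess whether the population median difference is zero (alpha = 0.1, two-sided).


Step 1: Drop any zero differences (none here) and take |d_i|.
|d| = [2, 4, 8, 5, 1, 4]
Step 2: Midrank |d_i| (ties get averaged ranks).
ranks: |2|->2, |4|->3.5, |8|->6, |5|->5, |1|->1, |4|->3.5
Step 3: Attach original signs; sum ranks with positive sign and with negative sign.
W+ = 2 + 6 + 3.5 = 11.5
W- = 3.5 + 5 + 1 = 9.5
(Check: W+ + W- = 21 should equal n(n+1)/2 = 21.)
Step 4: Test statistic W = min(W+, W-) = 9.5.
Step 5: Ties in |d|, so use the tie-corrected normal approximation.
        E[W] = n(n+1)/4 = 6*7/4 = 10.5.
        Tie groups: |d|=4 (t=2); sum(t^3 - t) = 6.
        Var[W] = n(n+1)(2n+1)/24 - sum(t^3-t)/48 = 546/24 - 6/48 = 22.625.
        z = (W - E[W]) / sqrt(Var[W]) = (9.5 - 10.5) / 4.7566 = -0.2102.
        Two-sided p = 2*Phi(z) = 0.833484.
Step 6: alpha = 0.1. fail to reject H0.

W+ = 11.5, W- = 9.5, W = min = 9.5, p = 0.833484, fail to reject H0.


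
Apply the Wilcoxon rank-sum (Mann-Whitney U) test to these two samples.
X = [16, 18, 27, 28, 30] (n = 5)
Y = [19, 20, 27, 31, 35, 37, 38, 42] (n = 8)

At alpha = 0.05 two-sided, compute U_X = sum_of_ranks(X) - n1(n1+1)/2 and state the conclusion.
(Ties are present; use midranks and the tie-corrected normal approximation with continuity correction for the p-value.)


Step 1: Combine and sort all 13 observations; assign midranks.
sorted (value, group): (16,X), (18,X), (19,Y), (20,Y), (27,X), (27,Y), (28,X), (30,X), (31,Y), (35,Y), (37,Y), (38,Y), (42,Y)
ranks: 16->1, 18->2, 19->3, 20->4, 27->5.5, 27->5.5, 28->7, 30->8, 31->9, 35->10, 37->11, 38->12, 42->13
Step 2: Rank sum for X: R1 = 1 + 2 + 5.5 + 7 + 8 = 23.5.
Step 3: U_X = R1 - n1(n1+1)/2 = 23.5 - 5*6/2 = 23.5 - 15 = 8.5.
       U_Y = n1*n2 - U_X = 40 - 8.5 = 31.5.
Step 4: Ties are present, so use the tie-corrected normal approximation (with continuity correction) for the p-value.
Step 5: p-value = 0.106864; compare to alpha = 0.05. fail to reject H0.

U_X = 8.5, p = 0.106864, fail to reject H0 at alpha = 0.05.


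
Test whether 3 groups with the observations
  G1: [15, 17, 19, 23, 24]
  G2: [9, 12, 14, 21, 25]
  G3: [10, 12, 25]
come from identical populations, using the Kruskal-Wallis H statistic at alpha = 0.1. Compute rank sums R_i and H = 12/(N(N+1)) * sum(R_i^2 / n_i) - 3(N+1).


Step 1: Combine all N = 13 observations and assign midranks.
sorted (value, group, rank): (9,G2,1), (10,G3,2), (12,G2,3.5), (12,G3,3.5), (14,G2,5), (15,G1,6), (17,G1,7), (19,G1,8), (21,G2,9), (23,G1,10), (24,G1,11), (25,G2,12.5), (25,G3,12.5)
Step 2: Sum ranks within each group.
R_1 = 42 (n_1 = 5)
R_2 = 31 (n_2 = 5)
R_3 = 18 (n_3 = 3)
Step 3: H = 12/(N(N+1)) * sum(R_i^2/n_i) - 3(N+1)
     = 12/(13*14) * (42^2/5 + 31^2/5 + 18^2/3) - 3*14
     = 0.065934 * 653 - 42
     = 1.054945.
Step 4: Ties present; correction factor C = 1 - 12/(13^3 - 13) = 0.994505. Corrected H = 1.054945 / 0.994505 = 1.060773.
Step 5: Under H0, H ~ chi^2(2); p-value = 0.588377.
Step 6: alpha = 0.1. fail to reject H0.

H = 1.0608, df = 2, p = 0.588377, fail to reject H0.


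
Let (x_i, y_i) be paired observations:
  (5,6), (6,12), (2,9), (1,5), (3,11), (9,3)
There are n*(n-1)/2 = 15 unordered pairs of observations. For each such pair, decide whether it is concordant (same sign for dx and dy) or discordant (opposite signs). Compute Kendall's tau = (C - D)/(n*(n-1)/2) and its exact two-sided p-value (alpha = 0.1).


Step 1: Enumerate the 15 unordered pairs (i,j) with i<j and classify each by sign(x_j-x_i) * sign(y_j-y_i).
  (1,2):dx=+1,dy=+6->C; (1,3):dx=-3,dy=+3->D; (1,4):dx=-4,dy=-1->C; (1,5):dx=-2,dy=+5->D
  (1,6):dx=+4,dy=-3->D; (2,3):dx=-4,dy=-3->C; (2,4):dx=-5,dy=-7->C; (2,5):dx=-3,dy=-1->C
  (2,6):dx=+3,dy=-9->D; (3,4):dx=-1,dy=-4->C; (3,5):dx=+1,dy=+2->C; (3,6):dx=+7,dy=-6->D
  (4,5):dx=+2,dy=+6->C; (4,6):dx=+8,dy=-2->D; (5,6):dx=+6,dy=-8->D
Step 2: C = 8, D = 7, total pairs = 15.
Step 3: tau = (C - D)/(n(n-1)/2) = (8 - 7)/15 = 0.066667.
Step 4: Exact two-sided p-value (enumerate n! = 720 permutations of y under H0): p = 1.000000.
Step 5: alpha = 0.1. fail to reject H0.

tau_b = 0.0667 (C=8, D=7), p = 1.000000, fail to reject H0.


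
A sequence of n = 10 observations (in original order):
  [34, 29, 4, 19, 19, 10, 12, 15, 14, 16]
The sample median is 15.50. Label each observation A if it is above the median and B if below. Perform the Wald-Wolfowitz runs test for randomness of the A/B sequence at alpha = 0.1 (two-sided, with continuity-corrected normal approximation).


Step 1: Compute median = 15.50; label A = above, B = below.
Labels in order: AABAABBBBA  (n_A = 5, n_B = 5)
Step 2: Count runs R = 5.
Step 3: Under H0 (random ordering), E[R] = 2*n_A*n_B/(n_A+n_B) + 1 = 2*5*5/10 + 1 = 6.0000.
        Var[R] = 2*n_A*n_B*(2*n_A*n_B - n_A - n_B) / ((n_A+n_B)^2 * (n_A+n_B-1)) = 2000/900 = 2.2222.
        SD[R] = 1.4907.
Step 4: Continuity-corrected z = (R + 0.5 - E[R]) / SD[R] = (5 + 0.5 - 6.0000) / 1.4907 = -0.3354.
Step 5: Two-sided p-value via normal approximation = 2*(1 - Phi(|z|)) = 0.737316.
Step 6: alpha = 0.1. fail to reject H0.

R = 5, z = -0.3354, p = 0.737316, fail to reject H0.


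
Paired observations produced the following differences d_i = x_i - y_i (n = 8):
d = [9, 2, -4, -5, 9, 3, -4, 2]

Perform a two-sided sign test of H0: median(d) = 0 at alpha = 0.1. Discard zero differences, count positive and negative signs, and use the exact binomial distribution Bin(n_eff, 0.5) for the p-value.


Step 1: Discard zero differences. Original n = 8; n_eff = number of nonzero differences = 8.
Nonzero differences (with sign): +9, +2, -4, -5, +9, +3, -4, +2
Step 2: Count signs: positive = 5, negative = 3.
Step 3: Under H0: P(positive) = 0.5, so the number of positives S ~ Bin(8, 0.5).
Step 4: Two-sided exact p-value = sum of Bin(8,0.5) probabilities at or below the observed probability = 0.726562.
Step 5: alpha = 0.1. fail to reject H0.

n_eff = 8, pos = 5, neg = 3, p = 0.726562, fail to reject H0.


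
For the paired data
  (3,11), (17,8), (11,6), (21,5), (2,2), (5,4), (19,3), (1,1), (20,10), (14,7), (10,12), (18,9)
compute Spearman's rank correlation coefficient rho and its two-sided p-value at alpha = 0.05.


Step 1: Rank x and y separately (midranks; no ties here).
rank(x): 3->3, 17->8, 11->6, 21->12, 2->2, 5->4, 19->10, 1->1, 20->11, 14->7, 10->5, 18->9
rank(y): 11->11, 8->8, 6->6, 5->5, 2->2, 4->4, 3->3, 1->1, 10->10, 7->7, 12->12, 9->9
Step 2: d_i = R_x(i) - R_y(i); compute d_i^2.
  (3-11)^2=64, (8-8)^2=0, (6-6)^2=0, (12-5)^2=49, (2-2)^2=0, (4-4)^2=0, (10-3)^2=49, (1-1)^2=0, (11-10)^2=1, (7-7)^2=0, (5-12)^2=49, (9-9)^2=0
sum(d^2) = 212.
Step 3: rho = 1 - 6*212 / (12*(12^2 - 1)) = 1 - 1272/1716 = 0.258741.
Step 4: Under H0, t = rho * sqrt((n-2)/(1-rho^2)) = 0.8471 ~ t(10).
Step 5: Two-sided p-value from the t-distribution with 10 df = 0.416775.
Step 6: alpha = 0.05. fail to reject H0.

rho = 0.2587, p = 0.416775, fail to reject H0 at alpha = 0.05.


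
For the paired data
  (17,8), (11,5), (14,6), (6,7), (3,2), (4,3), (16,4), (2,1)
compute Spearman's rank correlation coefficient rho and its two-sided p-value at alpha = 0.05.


Step 1: Rank x and y separately (midranks; no ties here).
rank(x): 17->8, 11->5, 14->6, 6->4, 3->2, 4->3, 16->7, 2->1
rank(y): 8->8, 5->5, 6->6, 7->7, 2->2, 3->3, 4->4, 1->1
Step 2: d_i = R_x(i) - R_y(i); compute d_i^2.
  (8-8)^2=0, (5-5)^2=0, (6-6)^2=0, (4-7)^2=9, (2-2)^2=0, (3-3)^2=0, (7-4)^2=9, (1-1)^2=0
sum(d^2) = 18.
Step 3: rho = 1 - 6*18 / (8*(8^2 - 1)) = 1 - 108/504 = 0.785714.
Step 4: Under H0, t = rho * sqrt((n-2)/(1-rho^2)) = 3.1113 ~ t(6).
Step 5: Two-sided p-value from the t-distribution with 6 df = 0.020815.
Step 6: alpha = 0.05. reject H0.

rho = 0.7857, p = 0.020815, reject H0 at alpha = 0.05.


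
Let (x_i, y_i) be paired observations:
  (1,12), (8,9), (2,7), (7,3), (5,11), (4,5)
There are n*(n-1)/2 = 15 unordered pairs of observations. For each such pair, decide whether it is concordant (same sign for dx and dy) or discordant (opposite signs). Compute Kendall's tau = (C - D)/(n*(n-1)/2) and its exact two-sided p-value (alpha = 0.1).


Step 1: Enumerate the 15 unordered pairs (i,j) with i<j and classify each by sign(x_j-x_i) * sign(y_j-y_i).
  (1,2):dx=+7,dy=-3->D; (1,3):dx=+1,dy=-5->D; (1,4):dx=+6,dy=-9->D; (1,5):dx=+4,dy=-1->D
  (1,6):dx=+3,dy=-7->D; (2,3):dx=-6,dy=-2->C; (2,4):dx=-1,dy=-6->C; (2,5):dx=-3,dy=+2->D
  (2,6):dx=-4,dy=-4->C; (3,4):dx=+5,dy=-4->D; (3,5):dx=+3,dy=+4->C; (3,6):dx=+2,dy=-2->D
  (4,5):dx=-2,dy=+8->D; (4,6):dx=-3,dy=+2->D; (5,6):dx=-1,dy=-6->C
Step 2: C = 5, D = 10, total pairs = 15.
Step 3: tau = (C - D)/(n(n-1)/2) = (5 - 10)/15 = -0.333333.
Step 4: Exact two-sided p-value (enumerate n! = 720 permutations of y under H0): p = 0.469444.
Step 5: alpha = 0.1. fail to reject H0.

tau_b = -0.3333 (C=5, D=10), p = 0.469444, fail to reject H0.


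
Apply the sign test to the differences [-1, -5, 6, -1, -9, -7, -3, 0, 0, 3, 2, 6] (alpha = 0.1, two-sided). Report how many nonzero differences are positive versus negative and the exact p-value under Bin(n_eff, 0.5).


Step 1: Discard zero differences. Original n = 12; n_eff = number of nonzero differences = 10.
Nonzero differences (with sign): -1, -5, +6, -1, -9, -7, -3, +3, +2, +6
Step 2: Count signs: positive = 4, negative = 6.
Step 3: Under H0: P(positive) = 0.5, so the number of positives S ~ Bin(10, 0.5).
Step 4: Two-sided exact p-value = sum of Bin(10,0.5) probabilities at or below the observed probability = 0.753906.
Step 5: alpha = 0.1. fail to reject H0.

n_eff = 10, pos = 4, neg = 6, p = 0.753906, fail to reject H0.


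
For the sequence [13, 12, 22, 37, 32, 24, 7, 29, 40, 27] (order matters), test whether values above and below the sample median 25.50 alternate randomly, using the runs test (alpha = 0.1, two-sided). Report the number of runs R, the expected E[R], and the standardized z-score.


Step 1: Compute median = 25.50; label A = above, B = below.
Labels in order: BBBAABBAAA  (n_A = 5, n_B = 5)
Step 2: Count runs R = 4.
Step 3: Under H0 (random ordering), E[R] = 2*n_A*n_B/(n_A+n_B) + 1 = 2*5*5/10 + 1 = 6.0000.
        Var[R] = 2*n_A*n_B*(2*n_A*n_B - n_A - n_B) / ((n_A+n_B)^2 * (n_A+n_B-1)) = 2000/900 = 2.2222.
        SD[R] = 1.4907.
Step 4: Continuity-corrected z = (R + 0.5 - E[R]) / SD[R] = (4 + 0.5 - 6.0000) / 1.4907 = -1.0062.
Step 5: Two-sided p-value via normal approximation = 2*(1 - Phi(|z|)) = 0.314305.
Step 6: alpha = 0.1. fail to reject H0.

R = 4, z = -1.0062, p = 0.314305, fail to reject H0.


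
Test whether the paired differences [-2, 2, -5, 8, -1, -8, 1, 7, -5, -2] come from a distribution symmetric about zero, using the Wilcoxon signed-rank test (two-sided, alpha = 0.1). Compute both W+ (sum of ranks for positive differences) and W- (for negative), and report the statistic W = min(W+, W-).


Step 1: Drop any zero differences (none here) and take |d_i|.
|d| = [2, 2, 5, 8, 1, 8, 1, 7, 5, 2]
Step 2: Midrank |d_i| (ties get averaged ranks).
ranks: |2|->4, |2|->4, |5|->6.5, |8|->9.5, |1|->1.5, |8|->9.5, |1|->1.5, |7|->8, |5|->6.5, |2|->4
Step 3: Attach original signs; sum ranks with positive sign and with negative sign.
W+ = 4 + 9.5 + 1.5 + 8 = 23
W- = 4 + 6.5 + 1.5 + 9.5 + 6.5 + 4 = 32
(Check: W+ + W- = 55 should equal n(n+1)/2 = 55.)
Step 4: Test statistic W = min(W+, W-) = 23.
Step 5: Ties in |d|, so use the tie-corrected normal approximation.
        E[W] = n(n+1)/4 = 10*11/4 = 27.5.
        Tie groups: |d|=1 (t=2), |d|=2 (t=3), |d|=5 (t=2), |d|=8 (t=2); sum(t^3 - t) = 42.
        Var[W] = n(n+1)(2n+1)/24 - sum(t^3-t)/48 = 2310/24 - 42/48 = 95.375.
        z = (W - E[W]) / sqrt(Var[W]) = (23 - 27.5) / 9.7660 = -0.4608.
        Two-sided p = 2*Phi(z) = 0.644955.
Step 6: alpha = 0.1. fail to reject H0.

W+ = 23, W- = 32, W = min = 23, p = 0.644955, fail to reject H0.


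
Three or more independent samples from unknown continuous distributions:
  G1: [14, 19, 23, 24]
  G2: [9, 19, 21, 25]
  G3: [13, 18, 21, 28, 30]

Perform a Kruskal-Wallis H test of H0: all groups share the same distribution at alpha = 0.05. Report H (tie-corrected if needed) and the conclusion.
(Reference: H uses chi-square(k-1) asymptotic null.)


Step 1: Combine all N = 13 observations and assign midranks.
sorted (value, group, rank): (9,G2,1), (13,G3,2), (14,G1,3), (18,G3,4), (19,G1,5.5), (19,G2,5.5), (21,G2,7.5), (21,G3,7.5), (23,G1,9), (24,G1,10), (25,G2,11), (28,G3,12), (30,G3,13)
Step 2: Sum ranks within each group.
R_1 = 27.5 (n_1 = 4)
R_2 = 25 (n_2 = 4)
R_3 = 38.5 (n_3 = 5)
Step 3: H = 12/(N(N+1)) * sum(R_i^2/n_i) - 3(N+1)
     = 12/(13*14) * (27.5^2/4 + 25^2/4 + 38.5^2/5) - 3*14
     = 0.065934 * 641.763 - 42
     = 0.314011.
Step 4: Ties present; correction factor C = 1 - 12/(13^3 - 13) = 0.994505. Corrected H = 0.314011 / 0.994505 = 0.315746.
Step 5: Under H0, H ~ chi^2(2); p-value = 0.853958.
Step 6: alpha = 0.05. fail to reject H0.

H = 0.3157, df = 2, p = 0.853958, fail to reject H0.


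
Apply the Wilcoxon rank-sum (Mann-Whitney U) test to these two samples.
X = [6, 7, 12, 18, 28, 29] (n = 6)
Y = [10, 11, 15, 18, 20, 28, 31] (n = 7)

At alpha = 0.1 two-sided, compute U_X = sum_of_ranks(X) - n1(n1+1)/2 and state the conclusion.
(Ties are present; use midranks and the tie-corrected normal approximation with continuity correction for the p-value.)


Step 1: Combine and sort all 13 observations; assign midranks.
sorted (value, group): (6,X), (7,X), (10,Y), (11,Y), (12,X), (15,Y), (18,X), (18,Y), (20,Y), (28,X), (28,Y), (29,X), (31,Y)
ranks: 6->1, 7->2, 10->3, 11->4, 12->5, 15->6, 18->7.5, 18->7.5, 20->9, 28->10.5, 28->10.5, 29->12, 31->13
Step 2: Rank sum for X: R1 = 1 + 2 + 5 + 7.5 + 10.5 + 12 = 38.
Step 3: U_X = R1 - n1(n1+1)/2 = 38 - 6*7/2 = 38 - 21 = 17.
       U_Y = n1*n2 - U_X = 42 - 17 = 25.
Step 4: Ties are present, so use the tie-corrected normal approximation (with continuity correction) for the p-value.
Step 5: p-value = 0.616104; compare to alpha = 0.1. fail to reject H0.

U_X = 17, p = 0.616104, fail to reject H0 at alpha = 0.1.


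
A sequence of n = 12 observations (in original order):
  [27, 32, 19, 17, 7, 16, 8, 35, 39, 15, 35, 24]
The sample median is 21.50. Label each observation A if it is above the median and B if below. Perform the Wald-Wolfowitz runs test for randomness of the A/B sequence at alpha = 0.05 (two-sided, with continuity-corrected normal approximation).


Step 1: Compute median = 21.50; label A = above, B = below.
Labels in order: AABBBBBAABAA  (n_A = 6, n_B = 6)
Step 2: Count runs R = 5.
Step 3: Under H0 (random ordering), E[R] = 2*n_A*n_B/(n_A+n_B) + 1 = 2*6*6/12 + 1 = 7.0000.
        Var[R] = 2*n_A*n_B*(2*n_A*n_B - n_A - n_B) / ((n_A+n_B)^2 * (n_A+n_B-1)) = 4320/1584 = 2.7273.
        SD[R] = 1.6514.
Step 4: Continuity-corrected z = (R + 0.5 - E[R]) / SD[R] = (5 + 0.5 - 7.0000) / 1.6514 = -0.9083.
Step 5: Two-sided p-value via normal approximation = 2*(1 - Phi(|z|)) = 0.363722.
Step 6: alpha = 0.05. fail to reject H0.

R = 5, z = -0.9083, p = 0.363722, fail to reject H0.


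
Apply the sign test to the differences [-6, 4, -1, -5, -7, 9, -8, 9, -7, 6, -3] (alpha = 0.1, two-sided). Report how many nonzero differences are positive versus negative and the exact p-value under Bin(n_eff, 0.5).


Step 1: Discard zero differences. Original n = 11; n_eff = number of nonzero differences = 11.
Nonzero differences (with sign): -6, +4, -1, -5, -7, +9, -8, +9, -7, +6, -3
Step 2: Count signs: positive = 4, negative = 7.
Step 3: Under H0: P(positive) = 0.5, so the number of positives S ~ Bin(11, 0.5).
Step 4: Two-sided exact p-value = sum of Bin(11,0.5) probabilities at or below the observed probability = 0.548828.
Step 5: alpha = 0.1. fail to reject H0.

n_eff = 11, pos = 4, neg = 7, p = 0.548828, fail to reject H0.


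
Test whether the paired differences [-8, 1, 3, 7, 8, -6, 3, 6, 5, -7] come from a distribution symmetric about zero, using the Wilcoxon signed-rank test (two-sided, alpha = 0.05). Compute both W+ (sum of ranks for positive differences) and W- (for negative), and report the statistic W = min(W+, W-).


Step 1: Drop any zero differences (none here) and take |d_i|.
|d| = [8, 1, 3, 7, 8, 6, 3, 6, 5, 7]
Step 2: Midrank |d_i| (ties get averaged ranks).
ranks: |8|->9.5, |1|->1, |3|->2.5, |7|->7.5, |8|->9.5, |6|->5.5, |3|->2.5, |6|->5.5, |5|->4, |7|->7.5
Step 3: Attach original signs; sum ranks with positive sign and with negative sign.
W+ = 1 + 2.5 + 7.5 + 9.5 + 2.5 + 5.5 + 4 = 32.5
W- = 9.5 + 5.5 + 7.5 = 22.5
(Check: W+ + W- = 55 should equal n(n+1)/2 = 55.)
Step 4: Test statistic W = min(W+, W-) = 22.5.
Step 5: Ties in |d|, so use the tie-corrected normal approximation.
        E[W] = n(n+1)/4 = 10*11/4 = 27.5.
        Tie groups: |d|=3 (t=2), |d|=6 (t=2), |d|=7 (t=2), |d|=8 (t=2); sum(t^3 - t) = 24.
        Var[W] = n(n+1)(2n+1)/24 - sum(t^3-t)/48 = 2310/24 - 24/48 = 95.75.
        z = (W - E[W]) / sqrt(Var[W]) = (22.5 - 27.5) / 9.7852 = -0.5110.
        Two-sided p = 2*Phi(z) = 0.609368.
Step 6: alpha = 0.05. fail to reject H0.

W+ = 32.5, W- = 22.5, W = min = 22.5, p = 0.609368, fail to reject H0.


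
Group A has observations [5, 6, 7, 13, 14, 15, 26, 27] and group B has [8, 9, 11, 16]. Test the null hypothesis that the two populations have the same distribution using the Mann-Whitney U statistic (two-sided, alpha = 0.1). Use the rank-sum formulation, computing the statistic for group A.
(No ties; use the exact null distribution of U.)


Step 1: Combine and sort all 12 observations; assign midranks.
sorted (value, group): (5,X), (6,X), (7,X), (8,Y), (9,Y), (11,Y), (13,X), (14,X), (15,X), (16,Y), (26,X), (27,X)
ranks: 5->1, 6->2, 7->3, 8->4, 9->5, 11->6, 13->7, 14->8, 15->9, 16->10, 26->11, 27->12
Step 2: Rank sum for X: R1 = 1 + 2 + 3 + 7 + 8 + 9 + 11 + 12 = 53.
Step 3: U_X = R1 - n1(n1+1)/2 = 53 - 8*9/2 = 53 - 36 = 17.
       U_Y = n1*n2 - U_X = 32 - 17 = 15.
Step 4: No ties, so the exact null distribution of U (based on enumerating the C(12,8) = 495 equally likely rank assignments) gives the two-sided p-value.
Step 5: p-value = 0.933333; compare to alpha = 0.1. fail to reject H0.

U_X = 17, p = 0.933333, fail to reject H0 at alpha = 0.1.


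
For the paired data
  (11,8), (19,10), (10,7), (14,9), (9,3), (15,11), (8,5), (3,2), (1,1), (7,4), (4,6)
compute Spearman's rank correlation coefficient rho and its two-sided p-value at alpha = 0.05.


Step 1: Rank x and y separately (midranks; no ties here).
rank(x): 11->8, 19->11, 10->7, 14->9, 9->6, 15->10, 8->5, 3->2, 1->1, 7->4, 4->3
rank(y): 8->8, 10->10, 7->7, 9->9, 3->3, 11->11, 5->5, 2->2, 1->1, 4->4, 6->6
Step 2: d_i = R_x(i) - R_y(i); compute d_i^2.
  (8-8)^2=0, (11-10)^2=1, (7-7)^2=0, (9-9)^2=0, (6-3)^2=9, (10-11)^2=1, (5-5)^2=0, (2-2)^2=0, (1-1)^2=0, (4-4)^2=0, (3-6)^2=9
sum(d^2) = 20.
Step 3: rho = 1 - 6*20 / (11*(11^2 - 1)) = 1 - 120/1320 = 0.909091.
Step 4: Under H0, t = rho * sqrt((n-2)/(1-rho^2)) = 6.5465 ~ t(9).
Step 5: Two-sided p-value from the t-distribution with 9 df = 0.000106.
Step 6: alpha = 0.05. reject H0.

rho = 0.9091, p = 0.000106, reject H0 at alpha = 0.05.


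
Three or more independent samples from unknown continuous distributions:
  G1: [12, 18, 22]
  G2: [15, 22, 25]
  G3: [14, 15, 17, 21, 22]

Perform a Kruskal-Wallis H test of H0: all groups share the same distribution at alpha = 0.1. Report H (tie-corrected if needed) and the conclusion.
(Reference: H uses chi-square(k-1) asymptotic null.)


Step 1: Combine all N = 11 observations and assign midranks.
sorted (value, group, rank): (12,G1,1), (14,G3,2), (15,G2,3.5), (15,G3,3.5), (17,G3,5), (18,G1,6), (21,G3,7), (22,G1,9), (22,G2,9), (22,G3,9), (25,G2,11)
Step 2: Sum ranks within each group.
R_1 = 16 (n_1 = 3)
R_2 = 23.5 (n_2 = 3)
R_3 = 26.5 (n_3 = 5)
Step 3: H = 12/(N(N+1)) * sum(R_i^2/n_i) - 3(N+1)
     = 12/(11*12) * (16^2/3 + 23.5^2/3 + 26.5^2/5) - 3*12
     = 0.090909 * 409.867 - 36
     = 1.260606.
Step 4: Ties present; correction factor C = 1 - 30/(11^3 - 11) = 0.977273. Corrected H = 1.260606 / 0.977273 = 1.289922.
Step 5: Under H0, H ~ chi^2(2); p-value = 0.524683.
Step 6: alpha = 0.1. fail to reject H0.

H = 1.2899, df = 2, p = 0.524683, fail to reject H0.


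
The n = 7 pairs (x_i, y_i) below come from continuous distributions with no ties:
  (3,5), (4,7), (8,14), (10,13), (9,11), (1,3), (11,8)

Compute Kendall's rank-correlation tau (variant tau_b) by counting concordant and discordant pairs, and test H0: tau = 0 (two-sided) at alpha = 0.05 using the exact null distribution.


Step 1: Enumerate the 21 unordered pairs (i,j) with i<j and classify each by sign(x_j-x_i) * sign(y_j-y_i).
  (1,2):dx=+1,dy=+2->C; (1,3):dx=+5,dy=+9->C; (1,4):dx=+7,dy=+8->C; (1,5):dx=+6,dy=+6->C
  (1,6):dx=-2,dy=-2->C; (1,7):dx=+8,dy=+3->C; (2,3):dx=+4,dy=+7->C; (2,4):dx=+6,dy=+6->C
  (2,5):dx=+5,dy=+4->C; (2,6):dx=-3,dy=-4->C; (2,7):dx=+7,dy=+1->C; (3,4):dx=+2,dy=-1->D
  (3,5):dx=+1,dy=-3->D; (3,6):dx=-7,dy=-11->C; (3,7):dx=+3,dy=-6->D; (4,5):dx=-1,dy=-2->C
  (4,6):dx=-9,dy=-10->C; (4,7):dx=+1,dy=-5->D; (5,6):dx=-8,dy=-8->C; (5,7):dx=+2,dy=-3->D
  (6,7):dx=+10,dy=+5->C
Step 2: C = 16, D = 5, total pairs = 21.
Step 3: tau = (C - D)/(n(n-1)/2) = (16 - 5)/21 = 0.523810.
Step 4: Exact two-sided p-value (enumerate n! = 5040 permutations of y under H0): p = 0.136111.
Step 5: alpha = 0.05. fail to reject H0.

tau_b = 0.5238 (C=16, D=5), p = 0.136111, fail to reject H0.


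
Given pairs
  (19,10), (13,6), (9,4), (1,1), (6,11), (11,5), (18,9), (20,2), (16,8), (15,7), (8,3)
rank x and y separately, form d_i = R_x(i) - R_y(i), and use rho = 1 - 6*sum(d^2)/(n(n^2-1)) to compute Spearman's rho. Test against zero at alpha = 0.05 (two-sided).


Step 1: Rank x and y separately (midranks; no ties here).
rank(x): 19->10, 13->6, 9->4, 1->1, 6->2, 11->5, 18->9, 20->11, 16->8, 15->7, 8->3
rank(y): 10->10, 6->6, 4->4, 1->1, 11->11, 5->5, 9->9, 2->2, 8->8, 7->7, 3->3
Step 2: d_i = R_x(i) - R_y(i); compute d_i^2.
  (10-10)^2=0, (6-6)^2=0, (4-4)^2=0, (1-1)^2=0, (2-11)^2=81, (5-5)^2=0, (9-9)^2=0, (11-2)^2=81, (8-8)^2=0, (7-7)^2=0, (3-3)^2=0
sum(d^2) = 162.
Step 3: rho = 1 - 6*162 / (11*(11^2 - 1)) = 1 - 972/1320 = 0.263636.
Step 4: Under H0, t = rho * sqrt((n-2)/(1-rho^2)) = 0.8199 ~ t(9).
Step 5: Two-sided p-value from the t-distribution with 9 df = 0.433441.
Step 6: alpha = 0.05. fail to reject H0.

rho = 0.2636, p = 0.433441, fail to reject H0 at alpha = 0.05.


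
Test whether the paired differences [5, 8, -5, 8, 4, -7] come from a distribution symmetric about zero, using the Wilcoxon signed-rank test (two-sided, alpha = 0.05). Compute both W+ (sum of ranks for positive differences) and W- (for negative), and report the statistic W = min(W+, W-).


Step 1: Drop any zero differences (none here) and take |d_i|.
|d| = [5, 8, 5, 8, 4, 7]
Step 2: Midrank |d_i| (ties get averaged ranks).
ranks: |5|->2.5, |8|->5.5, |5|->2.5, |8|->5.5, |4|->1, |7|->4
Step 3: Attach original signs; sum ranks with positive sign and with negative sign.
W+ = 2.5 + 5.5 + 5.5 + 1 = 14.5
W- = 2.5 + 4 = 6.5
(Check: W+ + W- = 21 should equal n(n+1)/2 = 21.)
Step 4: Test statistic W = min(W+, W-) = 6.5.
Step 5: Ties in |d|, so use the tie-corrected normal approximation.
        E[W] = n(n+1)/4 = 6*7/4 = 10.5.
        Tie groups: |d|=5 (t=2), |d|=8 (t=2); sum(t^3 - t) = 12.
        Var[W] = n(n+1)(2n+1)/24 - sum(t^3-t)/48 = 546/24 - 12/48 = 22.5.
        z = (W - E[W]) / sqrt(Var[W]) = (6.5 - 10.5) / 4.7434 = -0.8433.
        Two-sided p = 2*Phi(z) = 0.399075.
Step 6: alpha = 0.05. fail to reject H0.

W+ = 14.5, W- = 6.5, W = min = 6.5, p = 0.399075, fail to reject H0.


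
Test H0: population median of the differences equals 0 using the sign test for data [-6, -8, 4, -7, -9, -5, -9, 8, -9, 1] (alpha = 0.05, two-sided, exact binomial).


Step 1: Discard zero differences. Original n = 10; n_eff = number of nonzero differences = 10.
Nonzero differences (with sign): -6, -8, +4, -7, -9, -5, -9, +8, -9, +1
Step 2: Count signs: positive = 3, negative = 7.
Step 3: Under H0: P(positive) = 0.5, so the number of positives S ~ Bin(10, 0.5).
Step 4: Two-sided exact p-value = sum of Bin(10,0.5) probabilities at or below the observed probability = 0.343750.
Step 5: alpha = 0.05. fail to reject H0.

n_eff = 10, pos = 3, neg = 7, p = 0.343750, fail to reject H0.


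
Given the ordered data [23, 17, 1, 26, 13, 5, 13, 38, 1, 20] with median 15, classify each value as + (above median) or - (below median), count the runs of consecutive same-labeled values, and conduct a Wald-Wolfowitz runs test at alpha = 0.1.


Step 1: Compute median = 15; label A = above, B = below.
Labels in order: AABABBBABA  (n_A = 5, n_B = 5)
Step 2: Count runs R = 7.
Step 3: Under H0 (random ordering), E[R] = 2*n_A*n_B/(n_A+n_B) + 1 = 2*5*5/10 + 1 = 6.0000.
        Var[R] = 2*n_A*n_B*(2*n_A*n_B - n_A - n_B) / ((n_A+n_B)^2 * (n_A+n_B-1)) = 2000/900 = 2.2222.
        SD[R] = 1.4907.
Step 4: Continuity-corrected z = (R - 0.5 - E[R]) / SD[R] = (7 - 0.5 - 6.0000) / 1.4907 = 0.3354.
Step 5: Two-sided p-value via normal approximation = 2*(1 - Phi(|z|)) = 0.737316.
Step 6: alpha = 0.1. fail to reject H0.

R = 7, z = 0.3354, p = 0.737316, fail to reject H0.


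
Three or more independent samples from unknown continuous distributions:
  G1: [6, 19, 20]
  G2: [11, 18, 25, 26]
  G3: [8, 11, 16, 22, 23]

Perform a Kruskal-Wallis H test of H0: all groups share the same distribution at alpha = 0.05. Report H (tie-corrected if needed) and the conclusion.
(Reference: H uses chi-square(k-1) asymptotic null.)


Step 1: Combine all N = 12 observations and assign midranks.
sorted (value, group, rank): (6,G1,1), (8,G3,2), (11,G2,3.5), (11,G3,3.5), (16,G3,5), (18,G2,6), (19,G1,7), (20,G1,8), (22,G3,9), (23,G3,10), (25,G2,11), (26,G2,12)
Step 2: Sum ranks within each group.
R_1 = 16 (n_1 = 3)
R_2 = 32.5 (n_2 = 4)
R_3 = 29.5 (n_3 = 5)
Step 3: H = 12/(N(N+1)) * sum(R_i^2/n_i) - 3(N+1)
     = 12/(12*13) * (16^2/3 + 32.5^2/4 + 29.5^2/5) - 3*13
     = 0.076923 * 523.446 - 39
     = 1.265064.
Step 4: Ties present; correction factor C = 1 - 6/(12^3 - 12) = 0.996503. Corrected H = 1.265064 / 0.996503 = 1.269503.
Step 5: Under H0, H ~ chi^2(2); p-value = 0.530067.
Step 6: alpha = 0.05. fail to reject H0.

H = 1.2695, df = 2, p = 0.530067, fail to reject H0.


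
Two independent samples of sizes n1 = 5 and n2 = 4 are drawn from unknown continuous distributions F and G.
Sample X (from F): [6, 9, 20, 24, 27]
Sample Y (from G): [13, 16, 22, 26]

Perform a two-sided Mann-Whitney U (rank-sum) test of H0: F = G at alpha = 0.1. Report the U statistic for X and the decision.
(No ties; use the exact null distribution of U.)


Step 1: Combine and sort all 9 observations; assign midranks.
sorted (value, group): (6,X), (9,X), (13,Y), (16,Y), (20,X), (22,Y), (24,X), (26,Y), (27,X)
ranks: 6->1, 9->2, 13->3, 16->4, 20->5, 22->6, 24->7, 26->8, 27->9
Step 2: Rank sum for X: R1 = 1 + 2 + 5 + 7 + 9 = 24.
Step 3: U_X = R1 - n1(n1+1)/2 = 24 - 5*6/2 = 24 - 15 = 9.
       U_Y = n1*n2 - U_X = 20 - 9 = 11.
Step 4: No ties, so the exact null distribution of U (based on enumerating the C(9,5) = 126 equally likely rank assignments) gives the two-sided p-value.
Step 5: p-value = 0.904762; compare to alpha = 0.1. fail to reject H0.

U_X = 9, p = 0.904762, fail to reject H0 at alpha = 0.1.


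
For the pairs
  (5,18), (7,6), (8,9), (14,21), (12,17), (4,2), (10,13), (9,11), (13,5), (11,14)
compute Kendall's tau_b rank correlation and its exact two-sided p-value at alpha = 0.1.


Step 1: Enumerate the 45 unordered pairs (i,j) with i<j and classify each by sign(x_j-x_i) * sign(y_j-y_i).
  (1,2):dx=+2,dy=-12->D; (1,3):dx=+3,dy=-9->D; (1,4):dx=+9,dy=+3->C; (1,5):dx=+7,dy=-1->D
  (1,6):dx=-1,dy=-16->C; (1,7):dx=+5,dy=-5->D; (1,8):dx=+4,dy=-7->D; (1,9):dx=+8,dy=-13->D
  (1,10):dx=+6,dy=-4->D; (2,3):dx=+1,dy=+3->C; (2,4):dx=+7,dy=+15->C; (2,5):dx=+5,dy=+11->C
  (2,6):dx=-3,dy=-4->C; (2,7):dx=+3,dy=+7->C; (2,8):dx=+2,dy=+5->C; (2,9):dx=+6,dy=-1->D
  (2,10):dx=+4,dy=+8->C; (3,4):dx=+6,dy=+12->C; (3,5):dx=+4,dy=+8->C; (3,6):dx=-4,dy=-7->C
  (3,7):dx=+2,dy=+4->C; (3,8):dx=+1,dy=+2->C; (3,9):dx=+5,dy=-4->D; (3,10):dx=+3,dy=+5->C
  (4,5):dx=-2,dy=-4->C; (4,6):dx=-10,dy=-19->C; (4,7):dx=-4,dy=-8->C; (4,8):dx=-5,dy=-10->C
  (4,9):dx=-1,dy=-16->C; (4,10):dx=-3,dy=-7->C; (5,6):dx=-8,dy=-15->C; (5,7):dx=-2,dy=-4->C
  (5,8):dx=-3,dy=-6->C; (5,9):dx=+1,dy=-12->D; (5,10):dx=-1,dy=-3->C; (6,7):dx=+6,dy=+11->C
  (6,8):dx=+5,dy=+9->C; (6,9):dx=+9,dy=+3->C; (6,10):dx=+7,dy=+12->C; (7,8):dx=-1,dy=-2->C
  (7,9):dx=+3,dy=-8->D; (7,10):dx=+1,dy=+1->C; (8,9):dx=+4,dy=-6->D; (8,10):dx=+2,dy=+3->C
  (9,10):dx=-2,dy=+9->D
Step 2: C = 32, D = 13, total pairs = 45.
Step 3: tau = (C - D)/(n(n-1)/2) = (32 - 13)/45 = 0.422222.
Step 4: Exact two-sided p-value (enumerate n! = 3628800 permutations of y under H0): p = 0.108313.
Step 5: alpha = 0.1. fail to reject H0.

tau_b = 0.4222 (C=32, D=13), p = 0.108313, fail to reject H0.


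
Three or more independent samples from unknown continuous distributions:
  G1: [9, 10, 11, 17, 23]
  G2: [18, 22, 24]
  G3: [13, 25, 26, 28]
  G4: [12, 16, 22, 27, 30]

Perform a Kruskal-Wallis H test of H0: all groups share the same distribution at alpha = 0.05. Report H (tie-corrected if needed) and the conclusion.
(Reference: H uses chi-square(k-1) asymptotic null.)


Step 1: Combine all N = 17 observations and assign midranks.
sorted (value, group, rank): (9,G1,1), (10,G1,2), (11,G1,3), (12,G4,4), (13,G3,5), (16,G4,6), (17,G1,7), (18,G2,8), (22,G2,9.5), (22,G4,9.5), (23,G1,11), (24,G2,12), (25,G3,13), (26,G3,14), (27,G4,15), (28,G3,16), (30,G4,17)
Step 2: Sum ranks within each group.
R_1 = 24 (n_1 = 5)
R_2 = 29.5 (n_2 = 3)
R_3 = 48 (n_3 = 4)
R_4 = 51.5 (n_4 = 5)
Step 3: H = 12/(N(N+1)) * sum(R_i^2/n_i) - 3(N+1)
     = 12/(17*18) * (24^2/5 + 29.5^2/3 + 48^2/4 + 51.5^2/5) - 3*18
     = 0.039216 * 1511.73 - 54
     = 5.283660.
Step 4: Ties present; correction factor C = 1 - 6/(17^3 - 17) = 0.998775. Corrected H = 5.283660 / 0.998775 = 5.290143.
Step 5: Under H0, H ~ chi^2(3); p-value = 0.151743.
Step 6: alpha = 0.05. fail to reject H0.

H = 5.2901, df = 3, p = 0.151743, fail to reject H0.


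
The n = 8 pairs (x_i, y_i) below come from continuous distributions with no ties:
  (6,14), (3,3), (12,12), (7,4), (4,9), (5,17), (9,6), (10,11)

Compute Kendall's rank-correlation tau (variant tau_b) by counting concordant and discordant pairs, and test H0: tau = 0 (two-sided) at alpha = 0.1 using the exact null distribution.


Step 1: Enumerate the 28 unordered pairs (i,j) with i<j and classify each by sign(x_j-x_i) * sign(y_j-y_i).
  (1,2):dx=-3,dy=-11->C; (1,3):dx=+6,dy=-2->D; (1,4):dx=+1,dy=-10->D; (1,5):dx=-2,dy=-5->C
  (1,6):dx=-1,dy=+3->D; (1,7):dx=+3,dy=-8->D; (1,8):dx=+4,dy=-3->D; (2,3):dx=+9,dy=+9->C
  (2,4):dx=+4,dy=+1->C; (2,5):dx=+1,dy=+6->C; (2,6):dx=+2,dy=+14->C; (2,7):dx=+6,dy=+3->C
  (2,8):dx=+7,dy=+8->C; (3,4):dx=-5,dy=-8->C; (3,5):dx=-8,dy=-3->C; (3,6):dx=-7,dy=+5->D
  (3,7):dx=-3,dy=-6->C; (3,8):dx=-2,dy=-1->C; (4,5):dx=-3,dy=+5->D; (4,6):dx=-2,dy=+13->D
  (4,7):dx=+2,dy=+2->C; (4,8):dx=+3,dy=+7->C; (5,6):dx=+1,dy=+8->C; (5,7):dx=+5,dy=-3->D
  (5,8):dx=+6,dy=+2->C; (6,7):dx=+4,dy=-11->D; (6,8):dx=+5,dy=-6->D; (7,8):dx=+1,dy=+5->C
Step 2: C = 17, D = 11, total pairs = 28.
Step 3: tau = (C - D)/(n(n-1)/2) = (17 - 11)/28 = 0.214286.
Step 4: Exact two-sided p-value (enumerate n! = 40320 permutations of y under H0): p = 0.548413.
Step 5: alpha = 0.1. fail to reject H0.

tau_b = 0.2143 (C=17, D=11), p = 0.548413, fail to reject H0.


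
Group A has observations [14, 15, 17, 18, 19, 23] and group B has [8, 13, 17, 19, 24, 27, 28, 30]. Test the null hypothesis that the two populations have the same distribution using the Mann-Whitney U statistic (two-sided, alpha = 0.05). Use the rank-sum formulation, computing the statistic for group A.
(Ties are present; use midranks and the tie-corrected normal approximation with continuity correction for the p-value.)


Step 1: Combine and sort all 14 observations; assign midranks.
sorted (value, group): (8,Y), (13,Y), (14,X), (15,X), (17,X), (17,Y), (18,X), (19,X), (19,Y), (23,X), (24,Y), (27,Y), (28,Y), (30,Y)
ranks: 8->1, 13->2, 14->3, 15->4, 17->5.5, 17->5.5, 18->7, 19->8.5, 19->8.5, 23->10, 24->11, 27->12, 28->13, 30->14
Step 2: Rank sum for X: R1 = 3 + 4 + 5.5 + 7 + 8.5 + 10 = 38.
Step 3: U_X = R1 - n1(n1+1)/2 = 38 - 6*7/2 = 38 - 21 = 17.
       U_Y = n1*n2 - U_X = 48 - 17 = 31.
Step 4: Ties are present, so use the tie-corrected normal approximation (with continuity correction) for the p-value.
Step 5: p-value = 0.400350; compare to alpha = 0.05. fail to reject H0.

U_X = 17, p = 0.400350, fail to reject H0 at alpha = 0.05.


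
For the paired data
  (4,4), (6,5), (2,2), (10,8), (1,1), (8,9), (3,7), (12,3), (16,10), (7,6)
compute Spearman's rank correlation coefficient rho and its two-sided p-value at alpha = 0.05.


Step 1: Rank x and y separately (midranks; no ties here).
rank(x): 4->4, 6->5, 2->2, 10->8, 1->1, 8->7, 3->3, 12->9, 16->10, 7->6
rank(y): 4->4, 5->5, 2->2, 8->8, 1->1, 9->9, 7->7, 3->3, 10->10, 6->6
Step 2: d_i = R_x(i) - R_y(i); compute d_i^2.
  (4-4)^2=0, (5-5)^2=0, (2-2)^2=0, (8-8)^2=0, (1-1)^2=0, (7-9)^2=4, (3-7)^2=16, (9-3)^2=36, (10-10)^2=0, (6-6)^2=0
sum(d^2) = 56.
Step 3: rho = 1 - 6*56 / (10*(10^2 - 1)) = 1 - 336/990 = 0.660606.
Step 4: Under H0, t = rho * sqrt((n-2)/(1-rho^2)) = 2.4889 ~ t(8).
Step 5: Two-sided p-value from the t-distribution with 8 df = 0.037588.
Step 6: alpha = 0.05. reject H0.

rho = 0.6606, p = 0.037588, reject H0 at alpha = 0.05.


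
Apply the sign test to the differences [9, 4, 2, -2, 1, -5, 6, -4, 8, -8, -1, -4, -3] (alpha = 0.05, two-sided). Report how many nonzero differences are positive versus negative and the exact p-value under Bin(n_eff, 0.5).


Step 1: Discard zero differences. Original n = 13; n_eff = number of nonzero differences = 13.
Nonzero differences (with sign): +9, +4, +2, -2, +1, -5, +6, -4, +8, -8, -1, -4, -3
Step 2: Count signs: positive = 6, negative = 7.
Step 3: Under H0: P(positive) = 0.5, so the number of positives S ~ Bin(13, 0.5).
Step 4: Two-sided exact p-value = sum of Bin(13,0.5) probabilities at or below the observed probability = 1.000000.
Step 5: alpha = 0.05. fail to reject H0.

n_eff = 13, pos = 6, neg = 7, p = 1.000000, fail to reject H0.


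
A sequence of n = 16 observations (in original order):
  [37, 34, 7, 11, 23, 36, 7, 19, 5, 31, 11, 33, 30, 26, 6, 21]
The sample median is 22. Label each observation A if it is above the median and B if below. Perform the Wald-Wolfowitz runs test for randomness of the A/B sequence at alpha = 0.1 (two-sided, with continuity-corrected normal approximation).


Step 1: Compute median = 22; label A = above, B = below.
Labels in order: AABBAABBBABAAABB  (n_A = 8, n_B = 8)
Step 2: Count runs R = 8.
Step 3: Under H0 (random ordering), E[R] = 2*n_A*n_B/(n_A+n_B) + 1 = 2*8*8/16 + 1 = 9.0000.
        Var[R] = 2*n_A*n_B*(2*n_A*n_B - n_A - n_B) / ((n_A+n_B)^2 * (n_A+n_B-1)) = 14336/3840 = 3.7333.
        SD[R] = 1.9322.
Step 4: Continuity-corrected z = (R + 0.5 - E[R]) / SD[R] = (8 + 0.5 - 9.0000) / 1.9322 = -0.2588.
Step 5: Two-sided p-value via normal approximation = 2*(1 - Phi(|z|)) = 0.795809.
Step 6: alpha = 0.1. fail to reject H0.

R = 8, z = -0.2588, p = 0.795809, fail to reject H0.
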